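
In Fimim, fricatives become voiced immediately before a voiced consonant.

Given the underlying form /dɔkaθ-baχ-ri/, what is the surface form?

The rule targets /θ/ (voiceless dental fricative), which sits before the trigger /b/ (voiced).
The voiced dental fricative is [ð], so /θ/ → [ð].
At the second juncture, /χ/ likewise becomes [ʁ] adjacent to /r/.

[dɔkaðbaʁri]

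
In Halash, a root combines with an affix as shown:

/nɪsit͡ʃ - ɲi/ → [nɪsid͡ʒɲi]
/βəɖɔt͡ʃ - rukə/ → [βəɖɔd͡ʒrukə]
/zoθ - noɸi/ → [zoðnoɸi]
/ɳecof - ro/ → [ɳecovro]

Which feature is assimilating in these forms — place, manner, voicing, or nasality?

The segment that alternates is /t͡ʃ/, which surfaces as [d͡ʒ] when adjacent to /ɲ/.
The change voiceless → voiced matches the voicing of the following /ɲ/, identifying this as voicing assimilation.
The other alternating forms pattern the same way: /t͡ʃ/ → [d͡ʒ] before /r/ (voiceless → voiced, matching voiced); /θ/ → [ð] before /n/ (voiceless → voiced, matching voiced); /f/ → [v] before /r/ (voiceless → voiced, matching voiced) — only voicing changes, and always toward the following segment.

voicing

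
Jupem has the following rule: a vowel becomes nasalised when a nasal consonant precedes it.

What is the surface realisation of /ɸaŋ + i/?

The vowel /i/ is adjacent to the preceding nasal /ŋ/, so it acquires [+nasal] and surfaces as [ĩ].

[ɸaŋĩ]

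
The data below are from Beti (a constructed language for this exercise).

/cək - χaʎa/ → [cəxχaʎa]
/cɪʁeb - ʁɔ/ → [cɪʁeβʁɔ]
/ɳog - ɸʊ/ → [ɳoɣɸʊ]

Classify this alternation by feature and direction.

regressive manner assimilation

Underlying /k/ is realised as [x] next to /χ/; /χ/ itself does not change.
/k/ is a stop while /χ/ is a fricative; the output [x] is a fricative, matching the trigger — so the feature that spreads is manner.
Place and voice are unchanged, so the assimilation is partial, not total.
The same holds elsewhere in the data: /b/ → [β] before /ʁ/ (stop → fricative, matching a fricative); /g/ → [ɣ] before /ɸ/ (stop → fricative, matching a fricative) — only manner changes, and always toward the following segment.
The trigger is the following segment, so the direction is regressive (anticipatory).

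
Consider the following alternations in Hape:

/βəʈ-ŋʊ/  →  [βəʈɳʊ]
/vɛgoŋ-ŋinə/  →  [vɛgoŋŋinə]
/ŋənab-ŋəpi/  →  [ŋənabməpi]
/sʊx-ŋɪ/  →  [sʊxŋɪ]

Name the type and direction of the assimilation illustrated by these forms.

Comparing underlying and surface forms, /ŋ/ → [ɳ] is the alternation; the neighbouring /ʈ/ is constant.
/ŋ/ is velar while /ʈ/ is retroflex; the output [ɳ] is retroflex, matching the trigger — so the feature that spreads is place.
Manner and voice are unchanged, so the assimilation is partial, not total.
The other alternating form patterns the same way: /ŋ/ → [m] after /b/ (velar → bilabial, matching bilabial) — only place changes, and always toward the preceding segment.
No alternation appears in [vɛgoŋŋinə], [sʊxŋɪ]: there the adjacent consonants already agree in place (/ŋ/ and /ŋ/ are both velar; /ŋ/ and /x/ are both velar), so these forms are consistent with the same rule.
Since the segment that changes follows the conditioning segment, the assimilation is progressive.

progressive place assimilation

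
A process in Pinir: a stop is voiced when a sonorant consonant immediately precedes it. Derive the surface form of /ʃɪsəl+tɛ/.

[ʃɪsəldɛ]

The rule targets /t/ (voiceless alveolar stop), which sits after the trigger /l/ (voiced).
The voiced alveolar stop is [d], so /t/ → [d].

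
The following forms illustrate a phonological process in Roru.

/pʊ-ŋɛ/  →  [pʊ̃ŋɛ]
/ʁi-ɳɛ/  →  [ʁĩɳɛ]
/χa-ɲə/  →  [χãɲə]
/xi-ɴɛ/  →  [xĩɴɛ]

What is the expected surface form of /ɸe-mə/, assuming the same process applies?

The data show regressive nasality assimilation (vowel nasalisation): /ʊ/ → [ʊ̃] before /ŋ/; /i/ → [ĩ] before /ɳ/; /a/ → [ã] before /ɲ/; /i/ → [ĩ] before /ɴ/ — a vowel is nasalised by an immediately following nasal consonant.
The vowel /e/ is adjacent to the following nasal /m/, so it acquires [+nasal] and surfaces as [ẽ].

[ɸẽmə]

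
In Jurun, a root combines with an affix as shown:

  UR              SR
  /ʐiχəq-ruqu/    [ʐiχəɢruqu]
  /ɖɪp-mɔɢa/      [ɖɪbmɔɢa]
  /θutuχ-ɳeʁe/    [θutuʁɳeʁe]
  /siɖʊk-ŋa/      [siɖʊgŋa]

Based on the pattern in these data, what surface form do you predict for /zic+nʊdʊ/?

[ziɟnʊdʊ]

The data show regressive voicing assimilation: /q/ → [ɢ] before /r/; /p/ → [b] before /m/; /χ/ → [ʁ] before /ɳ/; /k/ → [g] before /ŋ/. In each pair only voicing changes, matching the following consonant, while place and manner stay constant.
The rule targets /c/ (voiceless palatal stop), which sits before the trigger /n/ (voiced).
Changing only its voicing to voiced gives [ɟ] — the voiced palatal stop.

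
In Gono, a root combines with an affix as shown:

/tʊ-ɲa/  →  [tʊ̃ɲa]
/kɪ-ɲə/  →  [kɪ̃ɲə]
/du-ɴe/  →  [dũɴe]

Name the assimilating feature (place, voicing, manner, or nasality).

The vowel /ʊ/ surfaces as nasalised [ʊ̃] next to the following nasal /ɲ/ — it has acquired the [+nasal] feature of its neighbour.
The other forms show the same pattern: /ɪ/ → [ɪ̃] before /ɲ/; /u/ → [ũ] before /ɴ/ — each time a vowel is nasalised next to a following nasal.

nasality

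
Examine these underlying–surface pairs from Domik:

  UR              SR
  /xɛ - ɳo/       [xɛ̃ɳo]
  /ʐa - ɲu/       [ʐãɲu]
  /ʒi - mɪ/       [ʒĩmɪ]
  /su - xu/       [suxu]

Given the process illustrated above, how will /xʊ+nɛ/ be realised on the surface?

The data show regressive nasality assimilation (vowel nasalisation): /ɛ/ → [ɛ̃] before /ɳ/; /a/ → [ã] before /ɲ/; /i/ → [ĩ] before /m/ — a vowel is nasalised by an immediately following nasal consonant.
No change occurs in [suxu] because the vowel at the boundary is adjacent to an oral consonant, not a nasal (/u/ next to /x/).
The vowel /ʊ/ is adjacent to the following nasal /n/, so it acquires [+nasal] and surfaces as [ʊ̃].

[xʊ̃nɛ]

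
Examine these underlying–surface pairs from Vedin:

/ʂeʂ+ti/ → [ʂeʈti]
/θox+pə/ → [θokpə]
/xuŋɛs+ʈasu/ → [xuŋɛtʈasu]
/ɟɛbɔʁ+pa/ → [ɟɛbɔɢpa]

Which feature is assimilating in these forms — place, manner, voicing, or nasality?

manner

The segment that alternates is /ʂ/, which surfaces as [ʈ] when adjacent to /t/.
/ʂ/ is a fricative while /t/ is a stop; the output [ʈ] is a stop, matching the trigger — so the feature that spreads is manner.
The same holds elsewhere in the data: /x/ → [k] before /p/ (fricative → stop, matching a stop); /s/ → [t] before /ʈ/ (fricative → stop, matching a stop); /ʁ/ → [ɢ] before /p/ (fricative → stop, matching a stop) — only manner changes, and always toward the following segment.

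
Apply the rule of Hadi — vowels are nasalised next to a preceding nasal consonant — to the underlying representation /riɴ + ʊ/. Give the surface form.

/ʊ/ sits next to the nasal /ɴ/ and is therefore nasalised to [ʊ̃].

[riɴʊ̃]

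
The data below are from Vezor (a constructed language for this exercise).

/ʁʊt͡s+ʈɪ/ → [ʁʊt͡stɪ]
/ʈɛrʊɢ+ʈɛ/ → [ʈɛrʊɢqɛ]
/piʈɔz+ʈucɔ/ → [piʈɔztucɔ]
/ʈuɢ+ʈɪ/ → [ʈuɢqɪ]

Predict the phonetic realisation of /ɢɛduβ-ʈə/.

The data show progressive place assimilation: /ʈ/ → [t] after /t͡s/; /ʈ/ → [q] after /ɢ/; /ʈ/ → [t] after /z/. In each pair only place changes, matching the preceding consonant, while manner and voice stay constant.
The rule targets /ʈ/ (voiceless retroflex stop), which sits after the trigger /β/ (bilabial).
Changing only its place to bilabial gives [p] — the voiceless bilabial stop.

[ɢɛduβpə]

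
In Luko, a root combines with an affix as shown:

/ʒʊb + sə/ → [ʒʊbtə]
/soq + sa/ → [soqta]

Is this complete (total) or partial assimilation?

partial assimilation

Underlying /s/ is realised as [t] next to /b/; /b/ itself does not change.
/s/ is a fricative while /b/ is a stop; the output [t] is a stop, matching the trigger — so the feature that spreads is manner.
Place and voice are unchanged, so the assimilation is partial, not total.
Checking the remaining alternation: /s/ → [t] after /q/ (fricative → stop, matching a stop) — only manner changes, and always toward the preceding segment.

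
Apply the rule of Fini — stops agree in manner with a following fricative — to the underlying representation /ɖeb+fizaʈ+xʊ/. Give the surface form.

[ɖeβfizaʂxʊ]

/b/ is a voiced bilabial stop. The following trigger /f/ is a fricative, so /b/ must become a fricative as well.
The voiced bilabial fricative is [β], so /b/ → [β].
At the second juncture, /ʈ/ likewise becomes [ʂ] adjacent to /x/.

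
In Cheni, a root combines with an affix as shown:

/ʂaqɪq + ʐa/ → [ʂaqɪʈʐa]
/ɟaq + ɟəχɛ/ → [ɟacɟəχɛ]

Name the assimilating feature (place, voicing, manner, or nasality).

Underlying /q/ is realised as [ʈ] next to /ʐ/; /ʐ/ itself does not change.
/q/ is uvular while /ʐ/ is retroflex; the output [ʈ] is retroflex, matching the trigger — so the feature that spreads is place.
The other alternating form patterns the same way: /q/ → [c] before /ɟ/ (uvular → palatal, matching palatal) — only place changes, and always toward the following segment.

place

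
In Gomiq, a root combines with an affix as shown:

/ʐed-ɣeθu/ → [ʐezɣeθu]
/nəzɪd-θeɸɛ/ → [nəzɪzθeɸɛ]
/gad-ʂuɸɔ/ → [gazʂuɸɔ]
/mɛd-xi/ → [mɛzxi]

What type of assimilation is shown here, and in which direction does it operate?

regressive manner assimilation

Underlying /d/ is realised as [z] next to /ɣ/; /ɣ/ itself does not change.
The change stop → fricative matches the manner of the following /ɣ/, identifying this as manner assimilation.
Place and voice are unchanged, so the assimilation is partial, not total.
Checking the remaining alternations: /d/ → [z] before /θ/ (stop → fricative, matching a fricative); /d/ → [z] before /ʂ/ (stop → fricative, matching a fricative); /d/ → [z] before /x/ (stop → fricative, matching a fricative) — only manner changes, and always toward the following segment.
Since the segment that changes precedes the conditioning segment, the assimilation is regressive.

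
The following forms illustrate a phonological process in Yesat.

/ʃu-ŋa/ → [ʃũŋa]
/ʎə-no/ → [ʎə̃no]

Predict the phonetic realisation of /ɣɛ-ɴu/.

[ɣɛ̃ɴu]

The data show regressive nasality assimilation (vowel nasalisation): /u/ → [ũ] before /ŋ/; /ə/ → [ə̃] before /n/ — a vowel is nasalised by an immediately following nasal consonant.
/ɛ/ sits next to the nasal /ɴ/ and is therefore nasalised to [ɛ̃].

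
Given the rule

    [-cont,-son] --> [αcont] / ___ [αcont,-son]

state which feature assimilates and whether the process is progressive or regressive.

regressive manner assimilation

The shared variable α links the value of [cont] on the target to that of the neighbouring obstruent. [cont] distinguishes stops from fricatives — a manner-of-articulation feature — so this is manner assimilation.
The conditioning segment sits to the right of the focus bar, meaning the trigger follows the segment that changes — regressive assimilation.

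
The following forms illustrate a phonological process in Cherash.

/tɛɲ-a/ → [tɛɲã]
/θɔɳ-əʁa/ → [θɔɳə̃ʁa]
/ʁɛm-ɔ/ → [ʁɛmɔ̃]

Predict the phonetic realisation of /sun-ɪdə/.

The data show progressive nasality assimilation (vowel nasalisation): /a/ → [ã] after /ɲ/; /ə/ → [ə̃] after /ɳ/; /ɔ/ → [ɔ̃] after /m/ — a vowel is nasalised by an immediately preceding nasal consonant.
/ɪ/ sits next to the nasal /n/ and is therefore nasalised to [ɪ̃].

[sunɪ̃də]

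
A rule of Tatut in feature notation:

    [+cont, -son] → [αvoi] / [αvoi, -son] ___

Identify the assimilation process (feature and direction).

progressive voicing assimilation

The rule copies [voi] from the environment onto the target, so the assimilating feature is voicing.
The conditioning segment sits to the left of the focus bar, meaning the trigger precedes the segment that changes — progressive assimilation.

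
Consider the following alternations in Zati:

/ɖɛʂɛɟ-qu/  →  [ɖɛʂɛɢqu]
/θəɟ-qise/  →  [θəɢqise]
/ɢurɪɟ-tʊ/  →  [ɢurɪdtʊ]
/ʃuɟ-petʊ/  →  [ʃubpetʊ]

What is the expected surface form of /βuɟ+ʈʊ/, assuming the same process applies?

The data show regressive place assimilation: /ɟ/ → [ɢ] before /q/; /ɟ/ → [d] before /t/; /ɟ/ → [b] before /p/. In each pair only place changes, matching the following consonant, while manner and voice stay constant.
The rule targets /ɟ/ (voiced palatal stop), which sits before the trigger /ʈ/ (retroflex).
A voiced retroflex stop is [ɖ], so the surface segment is [ɖ].

[βuɖʈʊ]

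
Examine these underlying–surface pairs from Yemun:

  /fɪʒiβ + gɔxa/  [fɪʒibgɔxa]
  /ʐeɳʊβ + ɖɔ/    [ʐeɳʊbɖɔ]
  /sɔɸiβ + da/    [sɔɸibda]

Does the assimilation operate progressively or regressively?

Comparing underlying and surface forms, /β/ → [b] is the alternation; the neighbouring /g/ is constant.
The change fricative → stop matches the manner of the following /g/, identifying this as manner assimilation.
The same holds elsewhere in the data: /β/ → [b] before /ɖ/ (fricative → stop, matching a stop); /β/ → [b] before /d/ (fricative → stop, matching a stop) — only manner changes, and always toward the following segment.
Since the segment that changes precedes the conditioning segment, the assimilation is regressive.

regressive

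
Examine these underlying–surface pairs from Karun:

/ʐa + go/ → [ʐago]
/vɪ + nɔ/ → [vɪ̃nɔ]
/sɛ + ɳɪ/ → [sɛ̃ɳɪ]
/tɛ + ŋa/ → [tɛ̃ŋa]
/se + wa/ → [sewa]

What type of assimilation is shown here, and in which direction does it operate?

The vowel /ɪ/ surfaces as nasalised [ɪ̃] next to the following nasal /n/ — it has acquired the [+nasal] feature of its neighbour.
Likewise in the remaining data: /ɛ/ → [ɛ̃] before /ɳ/; /ɛ/ → [ɛ̃] before /ŋ/ — each time a vowel is nasalised next to a following nasal.
No change occurs in [ʐago], [sewa] because the vowel at the boundary is adjacent to an oral consonant, not a nasal (/a/ next to /g/; /e/ next to /w/).
Because the conditioning nasal is to the right of the vowel that changes, the process is regressive (anticipatory).

regressive nasality assimilation (vowel nasalisation)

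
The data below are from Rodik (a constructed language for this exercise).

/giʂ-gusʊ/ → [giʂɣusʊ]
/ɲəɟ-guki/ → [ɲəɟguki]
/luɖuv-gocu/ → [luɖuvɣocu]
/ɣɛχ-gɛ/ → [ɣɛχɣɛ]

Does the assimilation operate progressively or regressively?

Comparing underlying and surface forms, /g/ → [ɣ] is the alternation; the neighbouring /ʂ/ is constant.
/g/ is a stop while /ʂ/ is a fricative; the output [ɣ] is a fricative, matching the trigger — so the feature that spreads is manner.
The other alternating forms pattern the same way: /g/ → [ɣ] after /v/ (stop → fricative, matching a fricative); /g/ → [ɣ] after /χ/ (stop → fricative, matching a fricative) — only manner changes, and always toward the preceding segment.
Nothing changes in [ɲəɟguki]: there the adjacent consonants already agree in manner (/g/ and /ɟ/ are both stops), so this form is consistent with the same rule.
The trigger is the preceding segment, so the direction is progressive (perseverative).

progressive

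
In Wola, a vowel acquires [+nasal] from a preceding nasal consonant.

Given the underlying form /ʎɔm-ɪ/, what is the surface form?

[ʎɔmɪ̃]

The vowel /ɪ/ is adjacent to the preceding nasal /m/, so it acquires [+nasal] and surfaces as [ɪ̃].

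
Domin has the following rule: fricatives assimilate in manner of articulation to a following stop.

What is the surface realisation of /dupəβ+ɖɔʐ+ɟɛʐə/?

/β/ is a voiced bilabial fricative. The following trigger /ɖ/ is a stop, so /β/ must become a stop as well.
The voiced bilabial stop is [b], so /β/ → [b].
At the second juncture, /ʐ/ likewise becomes [ɖ] adjacent to /ɟ/.

[dupəbɖɔɖɟɛʐə]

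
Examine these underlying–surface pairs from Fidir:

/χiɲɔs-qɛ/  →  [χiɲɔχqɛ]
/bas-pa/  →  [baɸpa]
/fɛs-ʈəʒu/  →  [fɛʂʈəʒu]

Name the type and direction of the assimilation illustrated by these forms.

regressive place assimilation

The segment that alternates is /s/, which surfaces as [χ] when adjacent to /q/.
The change alveolar → uvular matches the place of the following /q/, identifying this as place assimilation.
Manner and voice are unchanged, so the assimilation is partial, not total.
The other alternating forms pattern the same way: /s/ → [ɸ] before /p/ (alveolar → bilabial, matching bilabial); /s/ → [ʂ] before /ʈ/ (alveolar → retroflex, matching retroflex) — only place changes, and always toward the following segment.
The trigger is the following segment, so the direction is regressive (anticipatory).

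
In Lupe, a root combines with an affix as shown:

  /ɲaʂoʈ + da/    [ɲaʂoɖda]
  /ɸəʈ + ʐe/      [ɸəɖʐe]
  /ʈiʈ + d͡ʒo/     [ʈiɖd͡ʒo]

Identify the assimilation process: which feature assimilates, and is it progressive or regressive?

regressive voicing assimilation

Underlying /ʈ/ is realised as [ɖ] next to /d/; /d/ itself does not change.
/ʈ/ is voiceless while /d/ is voiced; the output [ɖ] is voiced, matching the trigger — so the feature that spreads is voicing.
Place and manner are unchanged, so the assimilation is partial, not total.
The other alternating forms pattern the same way: /ʈ/ → [ɖ] before /ʐ/ (voiceless → voiced, matching voiced); /ʈ/ → [ɖ] before /d͡ʒ/ (voiceless → voiced, matching voiced) — only voicing changes, and always toward the following segment.
The trigger is the following segment, so the direction is regressive (anticipatory).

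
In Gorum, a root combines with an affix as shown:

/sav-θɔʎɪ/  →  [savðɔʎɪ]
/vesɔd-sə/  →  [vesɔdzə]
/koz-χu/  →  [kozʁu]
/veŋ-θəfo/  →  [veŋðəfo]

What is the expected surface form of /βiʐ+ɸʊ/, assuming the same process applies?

The data show progressive voicing assimilation: /θ/ → [ð] after /v/; /s/ → [z] after /d/; /χ/ → [ʁ] after /z/; /θ/ → [ð] after /ŋ/. In each pair only voicing changes, matching the preceding consonant, while place and manner stay constant.
The rule targets /ɸ/ (voiceless bilabial fricative), which sits after the trigger /ʐ/ (voiced).
Changing only its voicing to voiced gives [β] — the voiced bilabial fricative.

[βiʐβʊ]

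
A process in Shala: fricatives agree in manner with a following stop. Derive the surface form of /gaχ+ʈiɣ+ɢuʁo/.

[gaqʈigɢuʁo]

/χ/ is a voiceless uvular fricative. The following trigger /ʈ/ is a stop, so /χ/ must become a stop as well.
A voiceless uvular stop is [q], so the surface segment is [q].
The same rule applies at the second boundary: /ɣ/ → [g] next to /ɢ/.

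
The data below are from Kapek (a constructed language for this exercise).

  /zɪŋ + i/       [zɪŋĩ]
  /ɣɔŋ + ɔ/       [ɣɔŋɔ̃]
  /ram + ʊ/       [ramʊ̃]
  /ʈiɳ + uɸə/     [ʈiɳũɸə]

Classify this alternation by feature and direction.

progressive nasality assimilation (vowel nasalisation)

The vowel /i/ surfaces as nasalised [ĩ] next to the preceding nasal /ŋ/ — it has acquired the [+nasal] feature of its neighbour.
Likewise in the remaining data: /ɔ/ → [ɔ̃] after /ŋ/; /ʊ/ → [ʊ̃] after /m/; /u/ → [ũ] after /ɳ/ — each time a vowel is nasalised next to a preceding nasal.
Because the conditioning nasal is to the left of the vowel that changes, the process is progressive (perseverative).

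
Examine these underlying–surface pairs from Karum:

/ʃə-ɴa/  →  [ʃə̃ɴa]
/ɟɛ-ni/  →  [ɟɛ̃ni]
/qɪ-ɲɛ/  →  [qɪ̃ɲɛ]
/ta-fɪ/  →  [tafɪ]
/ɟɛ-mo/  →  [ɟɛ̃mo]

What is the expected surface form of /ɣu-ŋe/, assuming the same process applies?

[ɣũŋe]

The data show regressive nasality assimilation (vowel nasalisation): /ə/ → [ə̃] before /ɴ/; /ɛ/ → [ɛ̃] before /n/; /ɪ/ → [ɪ̃] before /ɲ/; /ɛ/ → [ɛ̃] before /m/ — a vowel is nasalised by an immediately following nasal consonant.
No change occurs in [tafɪ] because the vowel at the boundary is adjacent to an oral consonant, not a nasal (/a/ next to /f/).
/u/ sits next to the nasal /ŋ/ and is therefore nasalised to [ũ].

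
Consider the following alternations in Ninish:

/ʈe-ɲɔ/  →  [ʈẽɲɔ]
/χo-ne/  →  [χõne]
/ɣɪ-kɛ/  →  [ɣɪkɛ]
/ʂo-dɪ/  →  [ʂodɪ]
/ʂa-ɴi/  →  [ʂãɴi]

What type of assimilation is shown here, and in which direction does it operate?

The vowel /e/ surfaces as nasalised [ẽ] next to the following nasal /ɲ/ — it has acquired the [+nasal] feature of its neighbour.
Likewise in the remaining data: /o/ → [õ] before /n/; /a/ → [ã] before /ɴ/ — each time a vowel is nasalised next to a following nasal.
No change occurs in [ɣɪkɛ], [ʂodɪ] because the vowel at the boundary is adjacent to an oral consonant, not a nasal (/ɪ/ next to /k/; /o/ next to /d/).
Because the conditioning nasal is to the right of the vowel that changes, the process is regressive (anticipatory).

regressive nasality assimilation (vowel nasalisation)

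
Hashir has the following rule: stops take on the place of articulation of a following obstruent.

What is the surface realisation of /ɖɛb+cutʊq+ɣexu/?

[ɖɛɟcutʊkɣexu]

The rule targets /b/ (voiced bilabial stop), which sits before the trigger /c/ (palatal).
A voiced palatal stop is [ɟ], so the surface segment is [ɟ].
At the second juncture, /q/ likewise becomes [k] adjacent to /ɣ/.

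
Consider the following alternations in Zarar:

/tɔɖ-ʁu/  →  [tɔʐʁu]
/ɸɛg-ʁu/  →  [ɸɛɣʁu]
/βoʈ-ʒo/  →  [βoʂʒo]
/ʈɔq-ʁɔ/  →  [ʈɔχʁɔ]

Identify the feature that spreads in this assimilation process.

manner

The segment that alternates is /ɖ/, which surfaces as [ʐ] when adjacent to /ʁ/.
/ɖ/ is a stop while /ʁ/ is a fricative; the output [ʐ] is a fricative, matching the trigger — so the feature that spreads is manner.
The same holds elsewhere in the data: /g/ → [ɣ] before /ʁ/ (stop → fricative, matching a fricative); /ʈ/ → [ʂ] before /ʒ/ (stop → fricative, matching a fricative); /q/ → [χ] before /ʁ/ (stop → fricative, matching a fricative) — only manner changes, and always toward the following segment.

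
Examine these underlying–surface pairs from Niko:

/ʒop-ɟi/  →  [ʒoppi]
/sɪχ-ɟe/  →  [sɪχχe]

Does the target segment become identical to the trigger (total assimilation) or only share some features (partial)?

total assimilation

The segment that alternates is /ɟ/, which surfaces as [p] when adjacent to /p/.
The output [p] is identical to the trigger /p/ — every feature (place, manner, voicing) has been copied — so this is total assimilation.
The other form behaves the same way: /ɟ/ → [χ] after /χ/ — in each case the output is a copy of the preceding consonant.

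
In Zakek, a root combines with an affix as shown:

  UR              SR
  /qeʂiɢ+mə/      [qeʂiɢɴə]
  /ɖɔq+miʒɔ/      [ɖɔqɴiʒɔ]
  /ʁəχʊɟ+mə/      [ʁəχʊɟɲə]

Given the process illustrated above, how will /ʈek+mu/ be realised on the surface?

The data show progressive place assimilation: /m/ → [ɴ] after /ɢ/; /m/ → [ɴ] after /q/; /m/ → [ɲ] after /ɟ/. In each pair only place changes, matching the preceding consonant, while manner and voice stay constant.
The rule targets /m/ (voiced bilabial nasal), which sits after the trigger /k/ (velar).
The voiced velar nasal is [ŋ], so /m/ → [ŋ].

[ʈekŋu]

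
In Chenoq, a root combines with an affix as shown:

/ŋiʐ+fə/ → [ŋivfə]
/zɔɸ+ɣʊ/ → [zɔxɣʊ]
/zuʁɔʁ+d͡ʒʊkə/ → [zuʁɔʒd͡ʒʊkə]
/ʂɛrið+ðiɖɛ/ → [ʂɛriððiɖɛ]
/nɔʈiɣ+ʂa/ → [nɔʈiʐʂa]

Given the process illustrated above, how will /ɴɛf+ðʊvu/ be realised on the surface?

The data show regressive place assimilation: /ʐ/ → [v] before /f/; /ɸ/ → [x] before /ɣ/; /ʁ/ → [ʒ] before /d͡ʒ/; /ɣ/ → [ʐ] before /ʂ/. In each pair only place changes, matching the following consonant, while manner and voice stay constant.
Nothing changes in [ʂɛriððiɖɛ]: there the adjacent consonants already agree in place (/ð/ and /ð/ are both dental), so this form is consistent with the same rule.
/f/ is a voiceless labiodental fricative. The following trigger /ð/ is dental, so /f/ must become dental as well.
The voiceless dental fricative is [θ], so /f/ → [θ].

[ɴɛθðʊvu]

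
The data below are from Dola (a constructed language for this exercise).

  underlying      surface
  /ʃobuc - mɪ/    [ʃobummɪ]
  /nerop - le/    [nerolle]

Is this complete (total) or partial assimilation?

total assimilation

Comparing underlying and surface forms, /c/ → [m] is the alternation; the neighbouring /m/ is constant.
The output [m] is identical to the trigger /m/ — every feature (place, manner, voicing) has been copied — so this is total assimilation.
The remaining alternation confirms this: /p/ → [l] before /l/ — in each case the output is a copy of the following consonant.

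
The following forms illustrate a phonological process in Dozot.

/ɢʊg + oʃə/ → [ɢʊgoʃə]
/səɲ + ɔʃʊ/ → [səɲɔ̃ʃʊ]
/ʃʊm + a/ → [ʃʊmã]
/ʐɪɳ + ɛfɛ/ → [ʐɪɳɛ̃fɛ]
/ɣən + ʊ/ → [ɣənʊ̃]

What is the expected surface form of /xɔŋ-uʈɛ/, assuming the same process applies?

[xɔŋũʈɛ]

The data show progressive nasality assimilation (vowel nasalisation): /ɔ/ → [ɔ̃] after /ɲ/; /a/ → [ã] after /m/; /ɛ/ → [ɛ̃] after /ɳ/; /ʊ/ → [ʊ̃] after /n/ — a vowel is nasalised by an immediately preceding nasal consonant.
No change occurs in [ɢʊgoʃə] because the vowel at the boundary is adjacent to an oral consonant, not a nasal (/o/ next to /g/).
/u/ sits next to the nasal /ŋ/ and is therefore nasalised to [ũ].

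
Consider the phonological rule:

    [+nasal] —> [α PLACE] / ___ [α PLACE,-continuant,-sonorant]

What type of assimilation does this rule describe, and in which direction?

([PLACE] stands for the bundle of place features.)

The shared variable α links the value of the place features (abbreviated [PLACE]) on the target to the same value on the neighbouring segment, so place is the feature that assimilates.
The conditioning segment sits to the right of the focus bar, meaning the trigger follows the segment that changes — regressive assimilation.

regressive place assimilation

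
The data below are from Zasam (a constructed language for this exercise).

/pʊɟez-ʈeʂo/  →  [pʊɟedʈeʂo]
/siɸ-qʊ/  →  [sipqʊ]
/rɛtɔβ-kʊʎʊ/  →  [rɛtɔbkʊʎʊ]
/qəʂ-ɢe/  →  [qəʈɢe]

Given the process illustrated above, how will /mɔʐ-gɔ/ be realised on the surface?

The data show regressive manner assimilation: /z/ → [d] before /ʈ/; /ɸ/ → [p] before /q/; /β/ → [b] before /k/; /ʂ/ → [ʈ] before /ɢ/. In each pair only manner changes, matching the following consonant, while place and voice stay constant.
The rule targets /ʐ/ (voiced retroflex fricative), which sits before the trigger /g/ (stop).
A voiced retroflex stop is [ɖ], so the surface segment is [ɖ].

[mɔɖgɔ]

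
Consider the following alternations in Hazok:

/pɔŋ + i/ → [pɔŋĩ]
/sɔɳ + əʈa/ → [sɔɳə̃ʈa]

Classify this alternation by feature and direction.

progressive nasality assimilation (vowel nasalisation)

The vowel /i/ surfaces as nasalised [ĩ] next to the preceding nasal /ŋ/ — it has acquired the [+nasal] feature of its neighbour.
The other form shows the same pattern: /ə/ → [ə̃] after /ɳ/ — each time a vowel is nasalised next to a preceding nasal.
Because the conditioning nasal is to the left of the vowel that changes, the process is progressive (perseverative).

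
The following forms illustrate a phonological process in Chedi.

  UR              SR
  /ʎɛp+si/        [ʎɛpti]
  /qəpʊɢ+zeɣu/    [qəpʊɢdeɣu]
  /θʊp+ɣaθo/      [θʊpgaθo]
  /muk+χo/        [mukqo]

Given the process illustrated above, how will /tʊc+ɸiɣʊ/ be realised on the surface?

The data show progressive manner assimilation: /s/ → [t] after /p/; /z/ → [d] after /ɢ/; /ɣ/ → [g] after /p/; /χ/ → [q] after /k/. In each pair only manner changes, matching the preceding consonant, while place and voice stay constant.
The rule targets /ɸ/ (voiceless bilabial fricative), which sits after the trigger /c/ (stop).
A voiceless bilabial stop is [p], so the surface segment is [p].

[tʊcpiɣʊ]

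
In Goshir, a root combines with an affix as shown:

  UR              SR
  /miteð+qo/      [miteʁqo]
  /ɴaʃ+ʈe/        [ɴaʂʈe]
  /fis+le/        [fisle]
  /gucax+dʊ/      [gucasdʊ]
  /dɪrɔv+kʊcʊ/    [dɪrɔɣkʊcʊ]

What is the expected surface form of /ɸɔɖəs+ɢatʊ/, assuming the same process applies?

The data show regressive place assimilation: /ð/ → [ʁ] before /q/; /ʃ/ → [ʂ] before /ʈ/; /x/ → [s] before /d/; /v/ → [ɣ] before /k/. In each pair only place changes, matching the following consonant, while manner and voice stay constant.
No alternation appears in [fisle]: there the adjacent consonants already agree in place (/s/ and /l/ are both alveolar), so this form is consistent with the same rule.
The rule targets /s/ (voiceless alveolar fricative), which sits before the trigger /ɢ/ (uvular).
Changing only its place to uvular gives [χ] — the voiceless uvular fricative.

[ɸɔɖəχɢatʊ]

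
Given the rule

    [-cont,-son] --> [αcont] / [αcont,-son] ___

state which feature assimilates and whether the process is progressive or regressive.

progressive manner assimilation

The shared variable α links the value of [cont] on the target to that of the neighbouring obstruent. [cont] distinguishes stops from fricatives — a manner-of-articulation feature — so this is manner assimilation.
Since the environment is written before the underscore, the trigger precedes the target; the direction is progressive.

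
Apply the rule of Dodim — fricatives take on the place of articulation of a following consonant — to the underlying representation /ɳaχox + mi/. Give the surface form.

[ɳaχoɸmi]

/x/ is a voiceless velar fricative. The following trigger /m/ is bilabial, so /x/ must become bilabial as well.
A voiceless bilabial fricative is [ɸ], so the surface segment is [ɸ].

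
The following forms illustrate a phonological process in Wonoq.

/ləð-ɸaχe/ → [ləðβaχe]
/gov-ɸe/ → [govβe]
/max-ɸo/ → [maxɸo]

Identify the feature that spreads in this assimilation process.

voicing

Underlying /ɸ/ is realised as [β] next to /ð/; /ð/ itself does not change.
The change voiceless → voiced matches the voicing of the preceding /ð/, identifying this as voicing assimilation.
Checking the remaining alternation: /ɸ/ → [β] after /v/ (voiceless → voiced, matching voiced) — only voicing changes, and always toward the preceding segment.
No alternation appears in [maxɸo]: there the adjacent consonants already agree in voicing (/ɸ/ and /x/ are both voiceless), so this form is consistent with the same rule.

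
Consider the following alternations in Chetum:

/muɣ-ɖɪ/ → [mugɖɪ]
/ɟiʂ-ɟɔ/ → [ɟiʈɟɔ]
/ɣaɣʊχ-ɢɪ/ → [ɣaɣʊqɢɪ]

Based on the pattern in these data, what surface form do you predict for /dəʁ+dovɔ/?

The data show regressive manner assimilation: /ɣ/ → [g] before /ɖ/; /ʂ/ → [ʈ] before /ɟ/; /χ/ → [q] before /ɢ/. In each pair only manner changes, matching the following consonant, while place and voice stay constant.
The rule targets /ʁ/ (voiced uvular fricative), which sits before the trigger /d/ (stop).
A voiced uvular stop is [ɢ], so the surface segment is [ɢ].

[dəɢdovɔ]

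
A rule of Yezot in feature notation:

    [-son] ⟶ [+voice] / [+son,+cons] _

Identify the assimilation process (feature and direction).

progressive voicing assimilation

The structural change is [+voice], and the conditioning segment [+son,+cons] (a sonorant consonant) is itself voiced, so the target comes to share the voicing of its neighbour — voicing assimilation.
Since the environment is written before the underscore, the trigger precedes the target; the direction is progressive.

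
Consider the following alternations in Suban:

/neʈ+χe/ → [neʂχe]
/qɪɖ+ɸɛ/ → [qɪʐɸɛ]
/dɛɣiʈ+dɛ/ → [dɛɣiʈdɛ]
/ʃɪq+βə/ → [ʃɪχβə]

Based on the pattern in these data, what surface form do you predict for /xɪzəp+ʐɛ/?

[xɪzəɸʐɛ]

The data show regressive manner assimilation: /ʈ/ → [ʂ] before /χ/; /ɖ/ → [ʐ] before /ɸ/; /q/ → [χ] before /β/. In each pair only manner changes, matching the following consonant, while place and voice stay constant.
Nothing changes in [dɛɣiʈdɛ]: there the adjacent consonants already agree in manner (/ʈ/ and /d/ are both stops), so this form is consistent with the same rule.
/p/ is a voiceless bilabial stop. The following trigger /ʐ/ is a fricative, so /p/ must become a fricative as well.
Changing only its manner to fricative gives [ɸ] — the voiceless bilabial fricative.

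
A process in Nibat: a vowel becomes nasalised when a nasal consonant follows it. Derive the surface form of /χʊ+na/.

/ʊ/ sits next to the nasal /n/ and is therefore nasalised to [ʊ̃].

[χʊ̃na]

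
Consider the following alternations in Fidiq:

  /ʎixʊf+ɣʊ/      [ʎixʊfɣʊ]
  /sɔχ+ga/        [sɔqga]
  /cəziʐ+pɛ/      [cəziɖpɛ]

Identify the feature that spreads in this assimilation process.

manner

The segment that alternates is /χ/, which surfaces as [q] when adjacent to /g/.
/χ/ is a fricative while /g/ is a stop; the output [q] is a stop, matching the trigger — so the feature that spreads is manner.
The same holds elsewhere in the data: /ʐ/ → [ɖ] before /p/ (fricative → stop, matching a stop) — only manner changes, and always toward the following segment.
No alternation appears in [ʎixʊfɣʊ]: there the adjacent consonants already agree in manner (/f/ and /ɣ/ are both fricatives), so this form is consistent with the same rule.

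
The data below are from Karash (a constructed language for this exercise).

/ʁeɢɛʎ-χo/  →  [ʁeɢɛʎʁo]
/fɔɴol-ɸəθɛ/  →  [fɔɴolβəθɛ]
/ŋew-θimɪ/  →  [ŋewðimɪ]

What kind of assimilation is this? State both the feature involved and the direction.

Comparing underlying and surface forms, /χ/ → [ʁ] is the alternation; the neighbouring /ʎ/ is constant.
/χ/ is voiceless while /ʎ/ is voiced; the output [ʁ] is voiced, matching the trigger — so the feature that spreads is voicing.
Place and manner are unchanged, so the assimilation is partial, not total.
Checking the remaining alternations: /ɸ/ → [β] after /l/ (voiceless → voiced, matching voiced); /θ/ → [ð] after /w/ (voiceless → voiced, matching voiced) — only voicing changes, and always toward the preceding segment.
The trigger is the preceding segment, so the direction is progressive (perseverative).

progressive voicing assimilation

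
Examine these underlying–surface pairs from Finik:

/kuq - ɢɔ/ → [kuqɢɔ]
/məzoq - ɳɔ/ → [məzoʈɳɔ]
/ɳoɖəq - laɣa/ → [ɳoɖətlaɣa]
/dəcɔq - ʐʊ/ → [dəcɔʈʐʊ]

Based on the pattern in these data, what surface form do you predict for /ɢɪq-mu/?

The data show regressive place assimilation: /q/ → [ʈ] before /ɳ/; /q/ → [t] before /l/; /q/ → [ʈ] before /ʐ/. In each pair only place changes, matching the following consonant, while manner and voice stay constant.
Nothing changes in [kuqɢɔ]: there the adjacent consonants already agree in place (/q/ and /ɢ/ are both uvular), so this form is consistent with the same rule.
/q/ is a voiceless uvular stop. The following trigger /m/ is bilabial, so /q/ must become bilabial as well.
Changing only its place to bilabial gives [p] — the voiceless bilabial stop.

[ɢɪpmu]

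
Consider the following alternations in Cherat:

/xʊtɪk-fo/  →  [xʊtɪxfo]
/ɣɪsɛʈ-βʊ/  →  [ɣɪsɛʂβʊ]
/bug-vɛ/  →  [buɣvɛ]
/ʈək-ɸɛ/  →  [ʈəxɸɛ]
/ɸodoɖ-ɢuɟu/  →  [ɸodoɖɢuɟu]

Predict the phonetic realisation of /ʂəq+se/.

The data show regressive manner assimilation: /k/ → [x] before /f/; /ʈ/ → [ʂ] before /β/; /g/ → [ɣ] before /v/; /k/ → [x] before /ɸ/. In each pair only manner changes, matching the following consonant, while place and voice stay constant.
No alternation appears in [ɸodoɖɢuɟu]: there the adjacent consonants already agree in manner (/ɖ/ and /ɢ/ are both stops), so this form is consistent with the same rule.
/q/ is a voiceless uvular stop. The following trigger /s/ is a fricative, so /q/ must become a fricative as well.
Changing only its manner to fricative gives [χ] — the voiceless uvular fricative.

[ʂəχse]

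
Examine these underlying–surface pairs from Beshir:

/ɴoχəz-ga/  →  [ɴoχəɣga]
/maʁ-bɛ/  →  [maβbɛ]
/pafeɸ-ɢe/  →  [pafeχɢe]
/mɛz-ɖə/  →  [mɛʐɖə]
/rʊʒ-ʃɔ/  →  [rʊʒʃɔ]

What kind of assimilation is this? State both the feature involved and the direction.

regressive place assimilation

The segment that alternates is /z/, which surfaces as [ɣ] when adjacent to /g/.
/z/ is alveolar while /g/ is velar; the output [ɣ] is velar, matching the trigger — so the feature that spreads is place.
Manner and voice are unchanged, so the assimilation is partial, not total.
Checking the remaining alternations: /ʁ/ → [β] before /b/ (uvular → bilabial, matching bilabial); /ɸ/ → [χ] before /ɢ/ (bilabial → uvular, matching uvular); /z/ → [ʐ] before /ɖ/ (alveolar → retroflex, matching retroflex) — only place changes, and always toward the following segment.
No alternation appears in [rʊʒʃɔ]: there the adjacent consonants already agree in place (/ʒ/ and /ʃ/ are both postalveolar), so this form is consistent with the same rule.
The trigger is the following segment, so the direction is regressive (anticipatory).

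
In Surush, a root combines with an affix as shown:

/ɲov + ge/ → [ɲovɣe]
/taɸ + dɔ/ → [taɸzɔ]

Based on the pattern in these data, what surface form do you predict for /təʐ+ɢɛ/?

The data show progressive manner assimilation: /g/ → [ɣ] after /v/; /d/ → [z] after /ɸ/. In each pair only manner changes, matching the preceding consonant, while place and voice stay constant.
The rule targets /ɢ/ (voiced uvular stop), which sits after the trigger /ʐ/ (fricative).
A voiced uvular fricative is [ʁ], so the surface segment is [ʁ].

[təʐʁɛ]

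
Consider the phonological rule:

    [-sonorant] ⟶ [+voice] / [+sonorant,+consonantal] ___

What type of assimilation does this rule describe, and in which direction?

progressive voicing assimilation

The target ([-sonorant], obstruents) acquires [+voice] next to a sonorant consonant ([+sonorant,+consonantal]) — it takes on the voicing of its neighbour, so the feature that spreads is voicing.
Since the environment is written before the underscore, the trigger precedes the target; the direction is progressive.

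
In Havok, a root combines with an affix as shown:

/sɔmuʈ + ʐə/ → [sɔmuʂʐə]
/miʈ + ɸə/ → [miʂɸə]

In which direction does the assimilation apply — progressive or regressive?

Comparing underlying and surface forms, /ʈ/ → [ʂ] is the alternation; the neighbouring /ʐ/ is constant.
/ʈ/ is a stop while /ʐ/ is a fricative; the output [ʂ] is a fricative, matching the trigger — so the feature that spreads is manner.
Checking the remaining alternation: /ʈ/ → [ʂ] before /ɸ/ (stop → fricative, matching a fricative) — only manner changes, and always toward the following segment.
Since the segment that changes precedes the conditioning segment, the assimilation is regressive.

regressive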